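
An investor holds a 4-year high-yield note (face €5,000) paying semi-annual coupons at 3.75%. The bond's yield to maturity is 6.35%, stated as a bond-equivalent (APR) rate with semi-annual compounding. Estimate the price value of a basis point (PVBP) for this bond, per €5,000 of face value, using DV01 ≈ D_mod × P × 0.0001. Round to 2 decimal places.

Periodic yield y = 0.03175.
  t   CF        PV=CF/(1+0.03175)^t    t·PV
  1        93.75        90.8650        90.8650
  2        93.75        88.0688       176.1377
  3        93.75        85.3587       256.0761
  4        93.75        82.7320       330.9279
  5        93.75        80.1861       400.9303
  6        93.75        77.7185       466.3110
  7        93.75        75.3269       527.2881
  8     5,093.75     3,966.8137    31,734.5097
  Σ                  4,547.0697    33,983.0459
P = 4,547.0697; D_Mac = 7.47361 half-year periods = 3.73681 yrs; D_mod = 3.62181 yrs.
DV01 ≈ 3.62181 × 4,547.0697 × 0.0001 = 1.646864.

€1.65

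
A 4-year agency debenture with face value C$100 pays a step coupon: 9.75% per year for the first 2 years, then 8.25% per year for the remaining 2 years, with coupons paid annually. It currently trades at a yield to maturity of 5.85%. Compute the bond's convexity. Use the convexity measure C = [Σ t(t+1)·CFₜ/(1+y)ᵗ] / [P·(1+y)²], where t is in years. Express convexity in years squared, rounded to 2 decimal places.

With y = 0.0585:
  t   CF        PV=CF/(1+0.0585)^t    t·PV        t(t+1)·PV
  1         9.75         9.2111         9.2111          18.4223
  2         9.75         8.7021        17.4042          52.2125
  3         8.25         6.9563        20.8690          83.4762
  4       108.25        86.2312       344.9248       1,724.6241
  Σ                    111.1008       392.4092       1,878.7350
P = 111.1008.
Convexity = Σ t(t+1)·PV / [P·(1+y)²] = 1,878.7350 / (111.1008 × 1.120422) = 15.09269.

15.09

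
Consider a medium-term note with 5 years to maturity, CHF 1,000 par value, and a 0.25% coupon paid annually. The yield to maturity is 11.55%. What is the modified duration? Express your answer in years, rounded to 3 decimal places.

4.451 years

Periodic yield y = 0.1155. First find Macaulay duration:
  t   CF        PV=CF/(1+0.1155)^t    t·PV
  1         2.50         2.2411         2.2411
  2         2.50         2.0091         4.0182
  3         2.50         1.8011         5.4032
  4         2.50         1.6146         6.4584
  5     1,002.50       580.4122     2,902.0608
  Σ                    588.0781     2,920.1817
P = 588.0781; Macaulay duration = 2,920.1817 / 588.0781 = 4.96564 years.
Modified duration = D_Mac / (1 + y) = 4.96564 / 1.1155 = 4.45149 years.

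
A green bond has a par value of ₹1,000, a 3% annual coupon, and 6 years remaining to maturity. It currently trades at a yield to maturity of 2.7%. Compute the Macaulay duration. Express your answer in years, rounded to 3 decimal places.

5.584 years

Periodic yield y = 0.027. Discount each cash flow and weight by its year:
  t   CF        PV=CF/(1+0.027)^t    t·PV
  1        30.00        29.2113        29.2113
  2        30.00        28.4433        56.8867
  3        30.00        27.6955        83.0866
  4        30.00        26.9674       107.8697
  5        30.00        26.2584       131.2922
  6     1,030.00       877.8384     5,267.0303
  Σ                  1,016.4144     5,675.3768
Price P = Σ PV = 1,016.4144.
Macaulay duration = Σ(t·PV) / P = 5,675.3768 / 1,016.4144 = 5.58372 years.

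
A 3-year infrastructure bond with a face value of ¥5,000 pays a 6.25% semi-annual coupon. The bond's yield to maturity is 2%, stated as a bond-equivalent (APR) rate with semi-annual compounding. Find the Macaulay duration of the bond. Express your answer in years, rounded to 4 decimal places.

Periodic yield y = 0.01. Discount each cash flow and weight by its period:
  t   CF        PV=CF/(1+0.01)^t    t·PV
  1       156.25       154.7030       154.7030
  2       156.25       153.1713       306.3425
  3       156.25       151.6547       454.9641
  4       156.25       150.1532       600.6127
  5       156.25       148.6665       743.3326
  6     5,156.25     4,857.4207    29,144.5245
  Σ                  5,615.7694    31,404.4794
Price P = Σ PV = 5,615.7694.
Macaulay duration = Σ(t·PV) / P = 31,404.4794 / 5,615.7694 = 5.59220 half-year periods.
In years: 5.59220 / 2 = 2.79610 years.

2.7961 years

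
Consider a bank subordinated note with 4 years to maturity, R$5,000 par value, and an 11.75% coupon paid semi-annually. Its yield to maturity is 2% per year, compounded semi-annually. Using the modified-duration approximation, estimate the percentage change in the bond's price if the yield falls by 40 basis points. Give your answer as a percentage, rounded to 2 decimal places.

Periodic yield y = 0.01. Modified duration first:
  t   CF        PV=CF/(1+0.01)^t    t·PV
  1       293.75       290.8416       290.8416
  2       293.75       287.9620       575.9239
  3       293.75       285.1109       855.3326
  4       293.75       282.2880     1,129.1519
  5       293.75       279.4930     1,397.4652
  6       293.75       276.7258     1,660.3547
  7       293.75       273.9859     1,917.9015
  8     5,293.75     4,888.6893    39,109.5145
  Σ                  6,865.0965    46,936.4859
P = 6,865.0965; D_Mac = 6.83697 half-year periods = 3.41849 yrs; D_mod = 3.41849/(1+0.01) = 3.38464 yrs.
ΔP/P ≈ -D_mod · Δy = -3.38464 × (-0.004) = +0.013539 = +1.3539%.

+1.35%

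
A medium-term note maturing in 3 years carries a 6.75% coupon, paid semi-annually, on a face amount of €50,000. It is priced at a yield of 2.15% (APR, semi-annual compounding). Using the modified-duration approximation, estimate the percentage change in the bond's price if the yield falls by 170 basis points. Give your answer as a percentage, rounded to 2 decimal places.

Periodic yield y = 0.01075. Modified duration first:
  t   CF        PV=CF/(1+0.01075)^t    t·PV
  1     1,687.50     1,669.5523     1,669.5523
  2     1,687.50     1,651.7955     3,303.5910
  3     1,687.50     1,634.2276     4,902.6827
  4     1,687.50     1,616.8465     6,467.3859
  5     1,687.50     1,599.6502     7,998.2511
  6    51,687.50    48,475.5814   290,853.4886
  Σ                 56,647.6535   315,194.9516
P = 56,647.6535; D_Mac = 5.56413 half-year periods = 2.78207 yrs; D_mod = 2.78207/(1+0.01075) = 2.75248 yrs.
ΔP/P ≈ -D_mod · Δy = -2.75248 × (-0.017) = +0.046792 = +4.6792%.

+4.68%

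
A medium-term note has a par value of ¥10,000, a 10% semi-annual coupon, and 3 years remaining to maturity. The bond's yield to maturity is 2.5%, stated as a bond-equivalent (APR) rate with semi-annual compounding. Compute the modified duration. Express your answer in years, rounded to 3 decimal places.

Periodic yield y = 0.0125. First find Macaulay duration:
  t   CF        PV=CF/(1+0.0125)^t    t·PV
  1       500.00       493.8272       493.8272
  2       500.00       487.7305       975.4611
  3       500.00       481.7092     1,445.1275
  4       500.00       475.7621     1,903.0486
  5       500.00       469.8885     2,349.4427
  6    10,500.00     9,745.8362    58,475.0172
  Σ                 12,154.7537    65,641.9241
P = 12,154.7537; Macaulay duration = 65,641.9241 / 12,154.7537 = 5.40051 half-year periods = 2.70026 years.
Modified duration = D_Mac / (1 + y) = 2.70026 / 1.0125 = 2.66692 years.

2.667 years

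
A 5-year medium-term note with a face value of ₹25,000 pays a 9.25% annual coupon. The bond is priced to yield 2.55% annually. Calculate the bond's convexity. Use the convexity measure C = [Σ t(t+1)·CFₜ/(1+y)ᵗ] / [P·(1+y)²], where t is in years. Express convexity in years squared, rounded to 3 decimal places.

23.437

With y = 0.0255:
  t   CF        PV=CF/(1+0.0255)^t    t·PV        t(t+1)·PV
  1     2,312.50     2,254.9976     2,254.9976       4,509.9951
  2     2,312.50     2,198.9250     4,397.8500      13,193.5499
  3     2,312.50     2,144.2467     6,432.7401      25,730.9602
  4     2,312.50     2,090.9280     8,363.7121      41,818.5604
  5    27,312.50    24,081.4776   120,407.3879     722,444.3277
  Σ                 32,770.5748   141,856.6876     807,697.3933
P = 32,770.5748.
Convexity = Σ t(t+1)·PV / [P·(1+y)²] = 807,697.3933 / (32,770.5748 × 1.051650) = 23.43653.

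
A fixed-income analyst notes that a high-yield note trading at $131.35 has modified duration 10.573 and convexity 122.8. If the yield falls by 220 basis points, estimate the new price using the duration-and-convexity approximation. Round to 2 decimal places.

Duration effect: -D_mod·Δy = -10.573 × (-0.022) = +0.232606
Convexity effect: ½·C·(Δy)² = 0.5 × 122.8 × (-0.022)² = +0.0297176
ΔP/P ≈ +0.232606 + 0.0297176 = +0.2623236
New price ≈ 131.35 × (1 + 0.2623236) = 165.80620486.

$165.81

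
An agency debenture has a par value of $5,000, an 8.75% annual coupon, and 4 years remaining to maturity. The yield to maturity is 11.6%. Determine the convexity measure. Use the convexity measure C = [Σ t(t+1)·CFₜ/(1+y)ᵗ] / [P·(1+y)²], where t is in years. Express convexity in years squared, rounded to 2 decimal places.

13.51

With y = 0.116:
  t   CF        PV=CF/(1+0.116)^t    t·PV        t(t+1)·PV
  1       437.50       392.0251       392.0251         784.0502
  2       437.50       351.2770       702.5539       2,107.6618
  3       437.50       314.7643       944.2929       3,777.1716
  4     5,437.50     3,505.4396    14,021.7585      70,108.7925
  Σ                  4,563.5060    16,060.6304      76,777.6761
P = 4,563.5060.
Convexity = Σ t(t+1)·PV / [P·(1+y)²] = 76,777.6761 / (4,563.5060 × 1.245456) = 13.50853.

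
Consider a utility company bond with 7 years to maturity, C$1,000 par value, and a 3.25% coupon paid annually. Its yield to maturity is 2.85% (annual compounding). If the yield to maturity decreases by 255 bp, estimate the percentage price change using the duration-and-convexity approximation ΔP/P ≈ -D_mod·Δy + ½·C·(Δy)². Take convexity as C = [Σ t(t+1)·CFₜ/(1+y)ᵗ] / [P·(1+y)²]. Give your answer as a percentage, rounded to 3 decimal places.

With y = 0.0285:
  t   CF        PV=CF/(1+0.0285)^t    t·PV        t(t+1)·PV
  1        32.50        31.5994        31.5994          63.1988
  2        32.50        30.7238        61.4476         184.3427
  3        32.50        29.8724        89.6173         358.4691
  4        32.50        29.0447       116.1786         580.8930
  5        32.50        28.2398       141.1991         847.1945
  6        32.50        27.4573       164.7437       1,153.2060
  7     1,032.50       848.1252     5,936.8767      47,495.0135
  Σ                  1,025.0626     6,541.6624      50,682.3176
P = 1,025.0626; D_Mac = 6.38172 yrs; D_mod = 6.20488 yrs; C = 46.74094.
Duration effect: -6.20488 × (-0.0255) = +0.158224
Convexity effect: 0.5 × 46.74094 × (-0.0255)² = +0.0151966
ΔP/P ≈ +0.158224 + 0.0151966 = +0.173421 = +17.3421%.

+17.342%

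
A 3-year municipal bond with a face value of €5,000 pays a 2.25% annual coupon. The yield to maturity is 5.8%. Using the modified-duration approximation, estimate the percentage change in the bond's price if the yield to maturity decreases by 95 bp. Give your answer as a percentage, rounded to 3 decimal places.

+2.632%

Periodic yield y = 0.058. Modified duration first:
  t   CF        PV=CF/(1+0.058)^t    t·PV
  1       112.50       106.3327       106.3327
  2       112.50       100.5035       201.0070
  3     5,112.50     4,316.9430    12,950.8291
  Σ                  4,523.7792    13,258.1688
P = 4,523.7792; D_Mac = 2.93077 yrs; D_mod = 2.93077/(1+0.058) = 2.77011 yrs.
ΔP/P ≈ -D_mod · Δy = -2.77011 × (-0.0095) = +0.026316 = +2.6316%.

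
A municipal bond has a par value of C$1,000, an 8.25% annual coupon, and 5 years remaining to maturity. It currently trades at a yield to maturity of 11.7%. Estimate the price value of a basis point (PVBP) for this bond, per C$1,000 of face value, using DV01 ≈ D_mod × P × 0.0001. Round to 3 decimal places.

Periodic yield y = 0.117.
  t   CF        PV=CF/(1+0.117)^t    t·PV
  1        82.50        73.8585        73.8585
  2        82.50        66.1222       132.2445
  3        82.50        59.1963       177.5888
  4        82.50        52.9958       211.9831
  5     1,082.50       622.5325     3,112.6626
  Σ                    874.7054     3,708.3376
P = 874.7054; D_Mac = 4.23953 yrs; D_mod = 3.79546 yrs.
DV01 ≈ 3.79546 × 874.7054 × 0.0001 = 0.331991.

C$0.332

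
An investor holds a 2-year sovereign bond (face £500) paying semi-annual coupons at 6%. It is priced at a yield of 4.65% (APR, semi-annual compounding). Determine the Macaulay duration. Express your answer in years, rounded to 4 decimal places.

1.9155 years

Periodic yield y = 0.02325. Discount each cash flow and weight by its period:
  t   CF        PV=CF/(1+0.02325)^t    t·PV
  1        15.00        14.6592        14.6592
  2        15.00        14.3261        28.6522
  3        15.00        14.0006        42.0017
  4       515.00       469.7645     1,879.0581
  Σ                    512.7504     1,964.3712
Price P = Σ PV = 512.7504.
Macaulay duration = Σ(t·PV) / P = 1,964.3712 / 512.7504 = 3.83105 half-year periods.
In years: 3.83105 / 2 = 1.91552 years.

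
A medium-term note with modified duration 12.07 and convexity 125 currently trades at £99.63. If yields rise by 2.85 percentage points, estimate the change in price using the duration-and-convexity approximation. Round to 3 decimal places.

Duration effect: -D_mod·Δy = -12.07 × (+0.0285) = -0.343995
Convexity effect: ½·C·(Δy)² = 0.5 × 125 × (0.0285)² = +0.050765625
ΔP/P ≈ -0.343995 + 0.050765625 = -0.293229375
ΔP ≈ 99.63 × (-0.293229375) = -29.21444263125.

-£29.214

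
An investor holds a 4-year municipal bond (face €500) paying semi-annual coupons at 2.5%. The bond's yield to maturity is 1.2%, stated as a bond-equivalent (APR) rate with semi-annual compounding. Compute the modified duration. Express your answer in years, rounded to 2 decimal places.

Periodic yield y = 0.006. First find Macaulay duration:
  t   CF        PV=CF/(1+0.006)^t    t·PV
  1         6.25         6.2127         6.2127
  2         6.25         6.1757        12.3513
  3         6.25         6.1388        18.4165
  4         6.25         6.1022        24.4089
  5         6.25         6.0658        30.3291
  6         6.25         6.0297        36.1779
  7         6.25         5.9937        41.9558
  8       506.25       482.5932     3,860.7455
  Σ                    525.3118     4,030.5979
P = 525.3118; Macaulay duration = 4,030.5979 / 525.3118 = 7.67277 half-year periods = 3.83639 years.
Modified duration = D_Mac / (1 + y) = 3.83639 / 1.006 = 3.81351 years.

3.81 years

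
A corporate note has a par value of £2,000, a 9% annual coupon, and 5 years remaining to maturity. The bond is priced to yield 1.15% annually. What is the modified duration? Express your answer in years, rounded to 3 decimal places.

4.313 years

Periodic yield y = 0.0115. First find Macaulay duration:
  t   CF        PV=CF/(1+0.0115)^t    t·PV
  1       180.00       177.9535       177.9535
  2       180.00       175.9303       351.8607
  3       180.00       173.9301       521.7904
  4       180.00       171.9527       687.8107
  5     2,180.00     2,058.8611    10,294.3057
  Σ                  2,758.6278    12,033.7211
P = 2,758.6278; Macaulay duration = 12,033.7211 / 2,758.6278 = 4.36221 years.
Modified duration = D_Mac / (1 + y) = 4.36221 / 1.0115 = 4.31262 years.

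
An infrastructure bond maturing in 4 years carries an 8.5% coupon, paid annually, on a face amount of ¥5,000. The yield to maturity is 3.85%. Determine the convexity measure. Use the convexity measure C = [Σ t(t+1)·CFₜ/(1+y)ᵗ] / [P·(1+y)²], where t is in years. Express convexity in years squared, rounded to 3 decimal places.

With y = 0.0385:
  t   CF        PV=CF/(1+0.0385)^t    t·PV        t(t+1)·PV
  1       425.00       409.2441       409.2441         818.4882
  2       425.00       394.0723       788.1446       2,364.4339
  3       425.00       379.4630     1,138.3890       4,553.5559
  4     5,425.00     4,664.1632    18,656.6528      93,283.2642
  Σ                  5,846.9426    20,992.4306     101,019.7422
P = 5,846.9426.
Convexity = Σ t(t+1)·PV / [P·(1+y)²] = 101,019.7422 / (5,846.9426 × 1.078482) = 16.02007.

16.020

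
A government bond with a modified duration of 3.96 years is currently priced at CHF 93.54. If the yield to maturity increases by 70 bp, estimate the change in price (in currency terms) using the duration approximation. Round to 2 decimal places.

Duration approximation: ΔP/P ≈ -D_mod · Δy = -3.96 × (+0.007) = -0.027720.
ΔP ≈ 93.54 × (-0.027720) = -2.5929288.

-CHF 2.59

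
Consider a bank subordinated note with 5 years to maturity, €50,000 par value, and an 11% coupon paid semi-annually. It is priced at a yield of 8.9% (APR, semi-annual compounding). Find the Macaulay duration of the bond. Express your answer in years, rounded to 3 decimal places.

4.022 years

Periodic yield y = 0.0445. Discount each cash flow and weight by its period:
  t   CF        PV=CF/(1+0.0445)^t    t·PV
  1     2,750.00     2,632.8387     2,632.8387
  2     2,750.00     2,520.6689     5,041.3378
  3     2,750.00     2,413.2780     7,239.8341
  4     2,750.00     2,310.4625     9,241.8498
  5     2,750.00     2,212.0272    11,060.1362
  6     2,750.00     2,117.7858    12,706.7147
  7     2,750.00     2,027.5594    14,192.9157
  8     2,750.00     1,941.1770    15,529.4161
  9     2,750.00     1,858.4749    16,726.2739
  10   52,750.00    34,130.1362   341,301.3615
  Σ                 54,164.4085   435,672.6786
Price P = Σ PV = 54,164.4085.
Macaulay duration = Σ(t·PV) / P = 435,672.6786 / 54,164.4085 = 8.04352 half-year periods.
In years: 8.04352 / 2 = 4.02176 years.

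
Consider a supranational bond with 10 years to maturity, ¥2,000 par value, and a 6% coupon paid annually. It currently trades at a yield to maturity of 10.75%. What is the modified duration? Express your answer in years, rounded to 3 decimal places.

6.634 years

Periodic yield y = 0.1075. First find Macaulay duration:
  t   CF        PV=CF/(1+0.1075)^t    t·PV
  1       120.00       108.3521       108.3521
  2       120.00        97.8349       195.6698
  3       120.00        88.3385       265.0155
  4       120.00        79.7639       319.0555
  5       120.00        72.0216       360.1078
  6       120.00        65.0308       390.1846
  7       120.00        58.7185       411.0296
  8       120.00        53.0190       424.1518
  9       120.00        47.8727       430.8540
  10    2,120.00       763.6573     7,636.5731
  Σ                  1,434.6092    10,540.9940
P = 1,434.6092; Macaulay duration = 10,540.9940 / 1,434.6092 = 7.34764 years.
Modified duration = D_Mac / (1 + y) = 7.34764 / 1.1075 = 6.63444 years.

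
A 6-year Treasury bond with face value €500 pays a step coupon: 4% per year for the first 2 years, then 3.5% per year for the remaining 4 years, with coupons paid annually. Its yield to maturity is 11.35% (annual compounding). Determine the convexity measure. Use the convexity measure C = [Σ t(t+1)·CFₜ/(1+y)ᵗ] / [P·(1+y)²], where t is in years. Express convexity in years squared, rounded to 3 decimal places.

29.003

With y = 0.1135:
  t   CF        PV=CF/(1+0.1135)^t    t·PV        t(t+1)·PV
  1        20.00        17.9614        17.9614          35.9228
  2        20.00        16.1306        32.2611          96.7834
  3        17.50        12.6756        38.0267         152.1068
  4        17.50        11.3835        45.5341         227.6707
  5        17.50        10.2232        51.1160         306.6961
  6       517.50       271.4995     1,628.9970      11,402.9788
  Σ                    339.8737     1,813.8963      12,222.1585
P = 339.8737.
Convexity = Σ t(t+1)·PV / [P·(1+y)²] = 12,222.1585 / (339.8737 × 1.239882) = 29.00346.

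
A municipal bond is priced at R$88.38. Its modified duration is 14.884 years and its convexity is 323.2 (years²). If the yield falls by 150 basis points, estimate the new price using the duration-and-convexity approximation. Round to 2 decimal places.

Duration effect: -D_mod·Δy = -14.884 × (-0.015) = +0.223260
Convexity effect: ½·C·(Δy)² = 0.5 × 323.2 × (-0.015)² = +0.0363600
ΔP/P ≈ +0.223260 + 0.0363600 = +0.259620
New price ≈ 88.38 × (1 + 0.259620) = 111.3252156.

R$111.33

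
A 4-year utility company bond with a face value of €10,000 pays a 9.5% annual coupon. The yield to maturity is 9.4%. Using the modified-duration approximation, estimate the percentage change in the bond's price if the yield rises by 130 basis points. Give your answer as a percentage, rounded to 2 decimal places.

-4.17%

Periodic yield y = 0.094. Modified duration first:
  t   CF        PV=CF/(1+0.094)^t    t·PV
  1       950.00       868.3729       868.3729
  2       950.00       793.7595     1,587.5191
  3       950.00       725.5572     2,176.6715
  4    10,950.00     7,644.4251    30,577.7005
  Σ                 10,032.1148    35,210.2640
P = 10,032.1148; D_Mac = 3.50975 yrs; D_mod = 3.50975/(1+0.094) = 3.20819 yrs.
ΔP/P ≈ -D_mod · Δy = -3.20819 × (+0.013) = -0.041706 = -4.1706%.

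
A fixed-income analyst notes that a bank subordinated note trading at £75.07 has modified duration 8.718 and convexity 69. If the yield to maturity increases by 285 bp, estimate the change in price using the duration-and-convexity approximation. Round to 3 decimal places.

-£16.548

Duration effect: -D_mod·Δy = -8.718 × (+0.0285) = -0.248463
Convexity effect: ½·C·(Δy)² = 0.5 × 69 × (0.0285)² = +0.028022625
ΔP/P ≈ -0.248463 + 0.028022625 = -0.220440375
ΔP ≈ 75.07 × (-0.220440375) = -16.54845895125.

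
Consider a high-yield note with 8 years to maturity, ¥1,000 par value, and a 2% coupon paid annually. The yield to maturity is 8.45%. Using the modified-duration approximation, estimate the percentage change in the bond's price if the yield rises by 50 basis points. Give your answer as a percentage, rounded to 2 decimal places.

-3.37%

Periodic yield y = 0.0845. Modified duration first:
  t   CF        PV=CF/(1+0.0845)^t    t·PV
  1        20.00        18.4417        18.4417
  2        20.00        17.0048        34.0095
  3        20.00        15.6798        47.0395
  4        20.00        14.4581        57.8325
  5        20.00        13.3316        66.6580
  6        20.00        12.2929        73.7571
  7        20.00        11.3350        79.3453
  8     1,020.00       533.0448     4,264.3585
  Σ                    635.5887     4,641.4421
P = 635.5887; D_Mac = 7.30259 yrs; D_mod = 7.30259/(1+0.0845) = 6.73360 yrs.
ΔP/P ≈ -D_mod · Δy = -6.73360 × (+0.005) = -0.033668 = -3.3668%.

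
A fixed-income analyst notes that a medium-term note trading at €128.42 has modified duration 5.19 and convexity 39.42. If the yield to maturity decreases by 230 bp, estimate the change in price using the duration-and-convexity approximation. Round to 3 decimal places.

+€16.668

Duration effect: -D_mod·Δy = -5.19 × (-0.023) = +0.119370
Convexity effect: ½·C·(Δy)² = 0.5 × 39.42 × (-0.023)² = +0.01042659
ΔP/P ≈ +0.119370 + 0.01042659 = +0.12979659
ΔP ≈ 128.42 × (+0.12979659) = +16.6684780878.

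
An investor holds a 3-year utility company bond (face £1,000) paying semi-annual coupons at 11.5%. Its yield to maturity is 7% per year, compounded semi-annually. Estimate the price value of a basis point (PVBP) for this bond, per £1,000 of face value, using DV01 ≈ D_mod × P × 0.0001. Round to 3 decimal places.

Periodic yield y = 0.035.
  t   CF        PV=CF/(1+0.035)^t    t·PV
  1        57.50        55.5556        55.5556
  2        57.50        53.6769       107.3537
  3        57.50        51.8617       155.5851
  4        57.50        50.1079       200.4317
  5        57.50        48.4135       242.0673
  6     1,057.50       860.2769     5,161.6616
  Σ                  1,119.8924     5,922.6550
P = 1,119.8924; D_Mac = 5.28859 half-year periods = 2.64430 yrs; D_mod = 2.55488 yrs.
DV01 ≈ 2.55488 × 1,119.8924 × 0.0001 = 0.286119.

£0.286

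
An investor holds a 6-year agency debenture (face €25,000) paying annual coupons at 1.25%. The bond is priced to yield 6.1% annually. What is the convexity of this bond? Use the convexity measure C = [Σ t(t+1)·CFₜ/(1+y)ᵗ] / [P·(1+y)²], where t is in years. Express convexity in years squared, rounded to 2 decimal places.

With y = 0.061:
  t   CF        PV=CF/(1+0.061)^t    t·PV        t(t+1)·PV
  1       312.50       294.5335       294.5335         589.0669
  2       312.50       277.5999       555.1997       1,665.5992
  3       312.50       261.6398       784.9195       3,139.6780
  4       312.50       246.5974       986.3896       4,931.9479
  5       312.50       232.4198     1,162.0989       6,972.5937
  6    25,312.50    17,743.6408   106,461.8448     745,232.9137
  Σ                 19,056.4312   110,244.9860     762,531.7994
P = 19,056.4312.
Convexity = Σ t(t+1)·PV / [P·(1+y)²] = 762,531.7994 / (19,056.4312 × 1.125721) = 35.54558.

35.55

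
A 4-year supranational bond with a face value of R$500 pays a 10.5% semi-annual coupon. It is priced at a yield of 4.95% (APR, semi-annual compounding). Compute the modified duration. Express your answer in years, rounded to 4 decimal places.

Periodic yield y = 0.02475. First find Macaulay duration:
  t   CF        PV=CF/(1+0.02475)^t    t·PV
  1        26.25        25.6160        25.6160
  2        26.25        24.9973        49.9946
  3        26.25        24.3936        73.1807
  4        26.25        23.8044        95.2177
  5        26.25        23.2295       116.1474
  6        26.25        22.6684       136.0107
  7        26.25        22.1210       154.8467
  8       526.25       432.7616     3,462.0926
  Σ                    599.5918     4,113.1065
P = 599.5918; Macaulay duration = 4,113.1065 / 599.5918 = 6.85984 half-year periods = 3.42992 years.
Modified duration = D_Mac / (1 + y) = 3.42992 / 1.02475 = 3.34708 years.

3.3471 years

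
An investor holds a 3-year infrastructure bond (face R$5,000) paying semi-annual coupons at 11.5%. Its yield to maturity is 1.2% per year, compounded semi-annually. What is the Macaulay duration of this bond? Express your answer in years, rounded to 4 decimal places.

2.6735 years

Periodic yield y = 0.006. Discount each cash flow and weight by its period:
  t   CF        PV=CF/(1+0.006)^t    t·PV
  1       287.50       285.7853       285.7853
  2       287.50       284.0808       568.1616
  3       287.50       282.3865       847.1595
  4       287.50       280.7023     1,122.8091
  5       287.50       279.0281     1,395.1405
  6     5,287.50     5,101.0842    30,606.5055
  Σ                  6,513.0672    34,825.5614
Price P = Σ PV = 6,513.0672.
Macaulay duration = Σ(t·PV) / P = 34,825.5614 / 6,513.0672 = 5.34703 half-year periods.
In years: 5.34703 / 2 = 2.67351 years.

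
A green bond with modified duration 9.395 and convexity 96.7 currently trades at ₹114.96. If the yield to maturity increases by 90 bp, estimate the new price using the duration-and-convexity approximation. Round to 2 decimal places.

Duration effect: -D_mod·Δy = -9.395 × (+0.009) = -0.084555
Convexity effect: ½·C·(Δy)² = 0.5 × 96.7 × (0.009)² = +0.00391635
ΔP/P ≈ -0.084555 + 0.00391635 = -0.08063865
New price ≈ 114.96 × (1 - 0.08063865) = 105.689780796.

₹105.69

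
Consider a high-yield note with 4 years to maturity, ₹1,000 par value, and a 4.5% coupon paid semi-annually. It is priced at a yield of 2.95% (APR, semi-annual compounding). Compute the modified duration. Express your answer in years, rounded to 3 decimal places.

Periodic yield y = 0.01475. First find Macaulay duration:
  t   CF        PV=CF/(1+0.01475)^t    t·PV
  1        22.50        22.1729        22.1729
  2        22.50        21.8507        43.7013
  3        22.50        21.5330        64.5991
  4        22.50        21.2200        84.8802
  5        22.50        20.9116       104.5580
  6        22.50        20.6076       123.6458
  7        22.50        20.3081       142.1566
  8     1,022.50       909.4751     7,275.8012
  Σ                  1,058.0792     7,861.5152
P = 1,058.0792; Macaulay duration = 7,861.5152 / 1,058.0792 = 7.42999 half-year periods = 3.71499 years.
Modified duration = D_Mac / (1 + y) = 3.71499 / 1.01475 = 3.66099 years.

3.661 years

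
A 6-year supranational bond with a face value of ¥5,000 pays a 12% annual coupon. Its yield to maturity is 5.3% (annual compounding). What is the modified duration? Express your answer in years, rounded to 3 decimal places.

4.562 years

Periodic yield y = 0.053. First find Macaulay duration:
  t   CF        PV=CF/(1+0.053)^t    t·PV
  1       600.00       569.8006       569.8006
  2       600.00       541.1211     1,082.2423
  3       600.00       513.8852     1,541.6557
  4       600.00       488.0202     1,952.0807
  5       600.00       463.4569     2,317.2847
  6     5,600.00     4,107.8805    24,647.2829
  Σ                  6,684.1645    32,110.3469
P = 6,684.1645; Macaulay duration = 32,110.3469 / 6,684.1645 = 4.80394 years.
Modified duration = D_Mac / (1 + y) = 4.80394 / 1.053 = 4.56215 years.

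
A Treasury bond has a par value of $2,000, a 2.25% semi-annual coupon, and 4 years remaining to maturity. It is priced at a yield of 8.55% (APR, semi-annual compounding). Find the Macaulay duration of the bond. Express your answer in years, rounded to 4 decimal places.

Periodic yield y = 0.04275. Discount each cash flow and weight by its period:
  t   CF        PV=CF/(1+0.04275)^t    t·PV
  1        22.50        21.5776        21.5776
  2        22.50        20.6929        41.3859
  3        22.50        19.8446        59.5337
  4        22.50        19.0310        76.1240
  5        22.50        18.2508        91.2539
  6        22.50        17.5026       105.0153
  7        22.50        16.7850       117.4949
  8     2,022.50     1,446.9281    11,575.4246
  Σ                  1,580.6125    12,087.8099
Price P = Σ PV = 1,580.6125.
Macaulay duration = Σ(t·PV) / P = 12,087.8099 / 1,580.6125 = 7.64755 half-year periods.
In years: 7.64755 / 2 = 3.82377 years.

3.8238 years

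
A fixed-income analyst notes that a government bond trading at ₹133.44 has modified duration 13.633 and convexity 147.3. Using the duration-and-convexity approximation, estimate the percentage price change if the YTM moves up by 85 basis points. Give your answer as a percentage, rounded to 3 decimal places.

-11.056%

Duration effect: -D_mod·Δy = -13.633 × (+0.0085) = -0.1158805
Convexity effect: ½·C·(Δy)² = 0.5 × 147.3 × (0.0085)² = +0.0053212125
ΔP/P ≈ -0.1158805 + 0.0053212125 = -0.1105592875
= -11.05592875%.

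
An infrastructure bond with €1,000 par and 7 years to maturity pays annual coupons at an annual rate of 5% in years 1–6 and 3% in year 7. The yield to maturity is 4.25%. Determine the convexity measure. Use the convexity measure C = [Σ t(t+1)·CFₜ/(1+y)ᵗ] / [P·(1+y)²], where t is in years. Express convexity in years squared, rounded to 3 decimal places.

42.629

With y = 0.0425:
  t   CF        PV=CF/(1+0.0425)^t    t·PV        t(t+1)·PV
  1        50.00        47.9616        47.9616          95.9233
  2        50.00        46.0064        92.0127         276.0382
  3        50.00        44.1308       132.3924         529.5696
  4        50.00        42.3317       169.3268         846.6341
  5        50.00        40.6060       203.0298       1,218.1785
  6        50.00        38.9506       233.7033       1,635.9232
  7     1,030.00       769.6704     5,387.6927      43,101.5418
  Σ                  1,029.6574     6,266.1194      47,703.8087
P = 1,029.6574.
Convexity = Σ t(t+1)·PV / [P·(1+y)²] = 47,703.8087 / (1,029.6574 × 1.086806) = 42.62930.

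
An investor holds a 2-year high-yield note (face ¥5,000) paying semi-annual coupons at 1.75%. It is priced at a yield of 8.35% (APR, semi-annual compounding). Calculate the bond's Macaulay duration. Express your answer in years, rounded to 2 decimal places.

1.97 years

Periodic yield y = 0.04175. Discount each cash flow and weight by its period:
  t   CF        PV=CF/(1+0.04175)^t    t·PV
  1        43.75        41.9966        41.9966
  2        43.75        40.3135        80.6271
  3        43.75        38.6979       116.0937
  4     5,043.75     4,282.5211    17,130.0846
  Σ                  4,403.5292    17,368.8020
Price P = Σ PV = 4,403.5292.
Macaulay duration = Σ(t·PV) / P = 17,368.8020 / 4,403.5292 = 3.94429 half-year periods.
In years: 3.94429 / 2 = 1.97215 years.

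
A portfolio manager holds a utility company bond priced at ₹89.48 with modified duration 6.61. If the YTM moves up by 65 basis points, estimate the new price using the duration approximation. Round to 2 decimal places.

Duration approximation: ΔP/P ≈ -D_mod · Δy = -6.61 × (+0.0065) = -0.042965.
New price ≈ 89.48 × (1 - 0.042965) = 85.6354918.

₹85.64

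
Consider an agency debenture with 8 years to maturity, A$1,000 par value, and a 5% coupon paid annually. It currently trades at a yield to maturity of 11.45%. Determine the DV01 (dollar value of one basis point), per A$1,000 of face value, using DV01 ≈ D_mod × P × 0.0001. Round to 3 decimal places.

A$0.391

Periodic yield y = 0.1145.
  t   CF        PV=CF/(1+0.1145)^t    t·PV
  1        50.00        44.8632        44.8632
  2        50.00        40.2541        80.5082
  3        50.00        36.1185       108.3555
  4        50.00        32.4078       129.6312
  5        50.00        29.0783       145.3917
  6        50.00        26.0909       156.5456
  7        50.00        23.4104       163.8730
  8     1,050.00       441.1118     3,528.8947
  Σ                    673.3351     4,358.0632
P = 673.3351; D_Mac = 6.47235 yrs; D_mod = 5.80741 yrs.
DV01 ≈ 5.80741 × 673.3351 × 0.0001 = 0.391033.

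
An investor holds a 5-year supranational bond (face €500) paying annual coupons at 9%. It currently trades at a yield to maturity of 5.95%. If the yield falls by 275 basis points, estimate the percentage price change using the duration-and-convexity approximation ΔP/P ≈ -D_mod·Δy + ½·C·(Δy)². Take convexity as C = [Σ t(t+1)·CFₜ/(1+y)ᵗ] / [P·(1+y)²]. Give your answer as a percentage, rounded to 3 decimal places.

+11.951%

With y = 0.0595:
  t   CF        PV=CF/(1+0.0595)^t    t·PV        t(t+1)·PV
  1        45.00        42.4729        42.4729          84.9457
  2        45.00        40.0876        80.1753         240.5259
  3        45.00        37.8364       113.5092         454.0366
  4        45.00        35.7115       142.8462         714.2309
  5       545.00       408.2176     2,041.0879      12,246.5272
  Σ                    564.3260     2,420.0914      13,740.2664
P = 564.3260; D_Mac = 4.28846 yrs; D_mod = 4.04763 yrs; C = 21.69018.
Duration effect: -4.04763 × (-0.0275) = +0.111310
Convexity effect: 0.5 × 21.69018 × (-0.0275)² = +0.0082016
ΔP/P ≈ +0.111310 + 0.0082016 = +0.119511 = +11.9511%.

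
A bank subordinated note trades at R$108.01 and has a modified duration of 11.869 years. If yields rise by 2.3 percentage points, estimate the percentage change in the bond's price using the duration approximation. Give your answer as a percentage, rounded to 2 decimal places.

Duration approximation: ΔP/P ≈ -D_mod · Δy = -11.869 × (+0.023) = -0.272987.
As a percentage: -27.2987%.

-27.30%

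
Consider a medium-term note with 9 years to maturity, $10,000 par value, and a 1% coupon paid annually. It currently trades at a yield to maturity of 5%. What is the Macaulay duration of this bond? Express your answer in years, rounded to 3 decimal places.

8.571 years

Periodic yield y = 0.05. Discount each cash flow and weight by its year:
  t   CF        PV=CF/(1+0.05)^t    t·PV
  1       100.00        95.2381        95.2381
  2       100.00        90.7029       181.4059
  3       100.00        86.3838       259.1513
  4       100.00        82.2702       329.0810
  5       100.00        78.3526       391.7631
  6       100.00        74.6215       447.7292
  7       100.00        71.0681       497.4769
  8       100.00        67.6839       541.4715
  9    10,100.00     6,510.5501    58,594.9505
  Σ                  7,156.8713    61,338.2675
Price P = Σ PV = 7,156.8713.
Macaulay duration = Σ(t·PV) / P = 61,338.2675 / 7,156.8713 = 8.57054 years.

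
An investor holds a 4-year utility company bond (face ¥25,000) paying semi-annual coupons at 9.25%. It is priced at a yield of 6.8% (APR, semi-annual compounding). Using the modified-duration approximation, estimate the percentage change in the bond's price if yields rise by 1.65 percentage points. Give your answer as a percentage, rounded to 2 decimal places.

Periodic yield y = 0.034. Modified duration first:
  t   CF        PV=CF/(1+0.034)^t    t·PV
  1     1,156.25     1,118.2302     1,118.2302
  2     1,156.25     1,081.4605     2,162.9210
  3     1,156.25     1,045.8999     3,137.6998
  4     1,156.25     1,011.5086     4,046.0345
  5     1,156.25       978.2482     4,891.2409
  6     1,156.25       946.0814     5,676.4885
  7     1,156.25       914.9724     6,404.8065
  8    26,156.25    20,017.5614   160,140.4913
  Σ                 27,113.9626   187,577.9128
P = 27,113.9626; D_Mac = 6.91813 half-year periods = 3.45906 yrs; D_mod = 3.45906/(1+0.034) = 3.34532 yrs.
ΔP/P ≈ -D_mod · Δy = -3.34532 × (+0.0165) = -0.055198 = -5.5198%.

-5.52%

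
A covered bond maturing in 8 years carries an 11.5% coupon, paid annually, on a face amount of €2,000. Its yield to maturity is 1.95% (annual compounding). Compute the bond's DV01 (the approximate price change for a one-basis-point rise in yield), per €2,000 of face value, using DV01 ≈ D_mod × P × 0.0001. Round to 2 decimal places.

€2.07

Periodic yield y = 0.0195.
  t   CF        PV=CF/(1+0.0195)^t    t·PV
  1       230.00       225.6008       225.6008
  2       230.00       221.2857       442.5714
  3       230.00       217.0532       651.1595
  4       230.00       212.9016       851.6064
  5       230.00       208.8294     1,044.1471
  6       230.00       204.8351     1,229.0108
  7       230.00       200.9172     1,406.4207
  8     2,230.00     1,910.7639    15,286.1110
  Σ                  3,402.1870    21,136.6278
P = 3,402.1870; D_Mac = 6.21266 yrs; D_mod = 6.09383 yrs.
DV01 ≈ 6.09383 × 3,402.1870 × 0.0001 = 2.073235.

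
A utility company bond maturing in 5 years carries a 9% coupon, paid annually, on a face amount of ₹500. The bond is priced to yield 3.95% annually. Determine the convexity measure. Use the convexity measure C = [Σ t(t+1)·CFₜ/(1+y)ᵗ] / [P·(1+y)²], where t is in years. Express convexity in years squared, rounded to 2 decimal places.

22.75

With y = 0.0395:
  t   CF        PV=CF/(1+0.0395)^t    t·PV        t(t+1)·PV
  1        45.00        43.2900        43.2900          86.5801
  2        45.00        41.6451        83.2901         249.8704
  3        45.00        40.0626       120.1878         480.7511
  4        45.00        38.5403       154.1610         770.8050
  5       545.00       449.0286     2,245.1432      13,470.8589
  Σ                    612.5666     2,646.0721      15,058.8655
P = 612.5666.
Convexity = Σ t(t+1)·PV / [P·(1+y)²] = 15,058.8655 / (612.5666 × 1.080560) = 22.75045.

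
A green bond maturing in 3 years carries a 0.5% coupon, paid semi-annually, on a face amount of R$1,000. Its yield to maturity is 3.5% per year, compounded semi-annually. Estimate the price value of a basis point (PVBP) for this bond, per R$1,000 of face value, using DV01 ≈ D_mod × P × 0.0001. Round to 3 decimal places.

R$0.268

Periodic yield y = 0.0175.
  t   CF        PV=CF/(1+0.0175)^t    t·PV
  1         2.50         2.4570         2.4570
  2         2.50         2.4147         4.8295
  3         2.50         2.3732         7.1196
  4         2.50         2.3324         9.3296
  5         2.50         2.2923        11.4614
  6     1,002.50       903.3954     5,420.3724
  Σ                    915.2650     5,455.5695
P = 915.2650; D_Mac = 5.96064 half-year periods = 2.98032 yrs; D_mod = 2.92906 yrs.
DV01 ≈ 2.92906 × 915.2650 × 0.0001 = 0.268087.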